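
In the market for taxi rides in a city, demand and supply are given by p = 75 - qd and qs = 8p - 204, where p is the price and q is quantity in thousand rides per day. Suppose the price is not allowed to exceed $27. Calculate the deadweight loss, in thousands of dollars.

576

Rearranging demand gives qd = 75 - p. Setting quantity demanded equal to quantity supplied, 75 - p = 8p - 204, gives p* = 31 and q* = 44.
The ceiling of 27 is below the equilibrium price 31, so it binds.
At p = 27: qd = 75 - 27 = 48 and qs = 8·27 - 204 = 12.
Quantity traded falls to 12. At q = 12 the demand price is 75 - 12 = 63 and the supply price is (204 + 12)/8 = 27.
Deadweight loss = ½ · (63 - 27) · (44 - 12) = ½ · 36 · 32 = 576.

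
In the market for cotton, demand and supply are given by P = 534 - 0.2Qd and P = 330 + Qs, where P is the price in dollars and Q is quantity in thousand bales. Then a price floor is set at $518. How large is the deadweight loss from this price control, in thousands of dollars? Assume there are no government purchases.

Rearranging demand gives Qd = 2670 - 5P; rearranging supply gives Qs = P - 330. Equilibrium: 2670 - 5P = P - 330, so 3000 = 6P and P* = 500, Q* = 170.
Because the floor (518) lies above the market-clearing price, it is binding.
At P = 518: Qd = 2670 - 5·518 = 80 and Qs = 518 - 330 = 188.
Quantity traded falls to 80. At Q = 80 the demand price is (2670 - 80)/5 = 518 and the supply price is 330 + 80 = 410.
Deadweight loss = ½ · (518 - 410) · (170 - 80) = ½ · 108 · 90 = 4860.

4860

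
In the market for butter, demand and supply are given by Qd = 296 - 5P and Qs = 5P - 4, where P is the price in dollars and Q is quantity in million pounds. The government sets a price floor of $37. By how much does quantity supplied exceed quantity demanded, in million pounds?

Setting quantity demanded equal to quantity supplied, 296 - 5P = 5P - 4, gives P* = 30 and Q* = 146.
Because the floor (37) lies above the market-clearing price, it is binding.
At P = 37: Qd = 296 - 5·37 = 111 and Qs = 5·37 - 4 = 181.
Surplus = Qs - Qd = 181 - 111 = 70.

70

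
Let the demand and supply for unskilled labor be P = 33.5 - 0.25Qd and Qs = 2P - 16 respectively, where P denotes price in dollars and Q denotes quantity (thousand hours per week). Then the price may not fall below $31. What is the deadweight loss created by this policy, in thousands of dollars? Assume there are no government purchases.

216

Rearranging demand gives Qd = 134 - 4P. Without the control the market clears where 134 - 4P = 2P - 16, i.e. P* = 25 and Q* = 34.
Because the floor (31) lies above the market-clearing price, it is binding.
At P = 31: Qd = 134 - 4·31 = 10 and Qs = 2·31 - 16 = 46.
Quantity traded falls to 10. At Q = 10 the demand price is (134 - 10)/4 = 31 and the supply price is (16 + 10)/2 = 13.
Deadweight loss = ½ · (31 - 13) · (34 - 10) = ½ · 18 · 24 = 216.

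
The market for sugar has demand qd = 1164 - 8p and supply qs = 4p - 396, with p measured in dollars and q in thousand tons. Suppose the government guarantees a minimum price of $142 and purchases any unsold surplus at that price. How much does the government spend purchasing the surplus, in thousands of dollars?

Equilibrium: 1164 - 8p = 4p - 396, so 1560 = 12p and p* = 130, q* = 124.
The floor of 142 is above the equilibrium price 130, so it binds.
At p = 142: qd = 1164 - 8·142 = 28 and qs = 4·142 - 396 = 172.
Surplus = qs - qd = 144.
Government expenditure = surplus × support price = 144 × 142 = 20448.

20448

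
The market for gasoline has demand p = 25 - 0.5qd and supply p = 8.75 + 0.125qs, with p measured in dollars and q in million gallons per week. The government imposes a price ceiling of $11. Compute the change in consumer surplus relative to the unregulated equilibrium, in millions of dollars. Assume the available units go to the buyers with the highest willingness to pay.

2

Rearranging demand gives qd = 50 - 2p; rearranging supply gives qs = 8p - 70. Setting quantity demanded equal to quantity supplied, 50 - 2p = 8p - 70, gives p* = 12 and q* = 26.
The ceiling of 11 is below the equilibrium price 12, so it binds.
At p = 11: qd = 50 - 2·11 = 28 and qs = 8·11 - 70 = 18.
Consumer surplus without the control is ½ · (25 - 12) · 26 = 169.
With the ceiling, 18 units are sold at 11 (assume they go to the highest-value buyers). The demand price at q = 18 is 16, so CS = ½ · [(25 - 11) + (16 - 11)] · 18 = 171.
Change in consumer surplus = 171 - 169 = 2.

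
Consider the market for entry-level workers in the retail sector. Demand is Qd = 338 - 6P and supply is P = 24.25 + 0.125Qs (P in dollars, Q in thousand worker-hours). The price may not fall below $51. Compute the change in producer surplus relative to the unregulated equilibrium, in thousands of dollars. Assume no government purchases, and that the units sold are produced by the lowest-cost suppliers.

Rearranging supply gives Qs = 8P - 194. Equilibrium: 338 - 6P = 8P - 194, so 532 = 14P and P* = 38, Q* = 110.
Because the floor (51) lies above the market-clearing price, it is binding.
At P = 51: Qd = 338 - 6·51 = 32 and Qs = 8·51 - 194 = 214.
Producer surplus without the control is ½ · (38 - 24.25) · 110 = 756.25.
With the floor, 32 units are sold at 51. The supply price at Q = 32 is 28.25, so PS = ½ · [(51 - 24.25) + (51 - 28.25)] · 32 = 792.
Change in producer surplus = 792 - 756.25 = 35.75.

35.75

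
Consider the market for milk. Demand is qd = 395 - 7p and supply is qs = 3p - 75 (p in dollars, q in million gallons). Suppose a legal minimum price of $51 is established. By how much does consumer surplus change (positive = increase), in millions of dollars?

-208

In a free market, 395 - 7p = 3p - 75 gives the equilibrium p* = 47, q* = 66.
Since 51 > 47, the floor is binding.
At p = 51: qd = 395 - 7·51 = 38 and qs = 3·51 - 75 = 78.
Consumer surplus without the control is ½ · (395/7 - 47) · 66 = 2178/7.
With the floor, consumers buy 38 units at 51, so CS = ½ · (395/7 - 51) · 38 = 722/7.
Change in consumer surplus = 722/7 - 2178/7 = -208.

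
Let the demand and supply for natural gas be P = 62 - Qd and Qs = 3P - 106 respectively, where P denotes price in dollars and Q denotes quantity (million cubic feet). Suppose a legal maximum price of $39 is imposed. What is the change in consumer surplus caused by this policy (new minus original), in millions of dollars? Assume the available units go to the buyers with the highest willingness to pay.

-7.5

Rearranging demand gives Qd = 62 - P. Setting quantity demanded equal to quantity supplied, 62 - P = 3P - 106, gives P* = 42 and Q* = 20.
The ceiling of 39 is below the equilibrium price 42, so it binds.
At P = 39: Qd = 62 - 39 = 23 and Qs = 3·39 - 106 = 11.
Consumer surplus without the control is ½ · (62 - 42) · 20 = 200.
With the ceiling, 11 units are sold at 39 (assume they go to the highest-value buyers). The demand price at Q = 11 is 51, so CS = ½ · [(62 - 39) + (51 - 39)] · 11 = 192.5.
Change in consumer surplus = 192.5 - 200 = -7.5.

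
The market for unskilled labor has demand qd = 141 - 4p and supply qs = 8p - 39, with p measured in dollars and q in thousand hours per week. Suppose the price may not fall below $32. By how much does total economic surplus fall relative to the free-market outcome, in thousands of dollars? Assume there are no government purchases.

Setting quantity demanded equal to quantity supplied, 141 - 4p = 8p - 39, gives p* = 15 and q* = 81.
Since 32 > 15, the floor is binding.
At p = 32: qd = 141 - 4·32 = 13 and qs = 8·32 - 39 = 217.
Quantity traded falls to 13. At q = 13 the demand price is (141 - 13)/4 = 32 and the supply price is (39 + 13)/8 = 6.5.
Deadweight loss = ½ · (32 - 6.5) · (81 - 13) = ½ · 25.5 · 68 = 867.

867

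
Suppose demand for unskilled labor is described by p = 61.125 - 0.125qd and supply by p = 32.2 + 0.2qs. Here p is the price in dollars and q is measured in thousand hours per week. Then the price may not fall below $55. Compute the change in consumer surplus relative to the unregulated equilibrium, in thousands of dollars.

-345

Rearranging demand gives qd = 489 - 8p; rearranging supply gives qs = 5p - 161. Setting quantity demanded equal to quantity supplied, 489 - 8p = 5p - 161, gives p* = 50 and q* = 89.
Because the floor (55) lies above the market-clearing price, it is binding.
At p = 55: qd = 489 - 8·55 = 49 and qs = 5·55 - 161 = 114.
Consumer surplus without the control is ½ · (61.125 - 50) · 89 = 495.0625.
With the floor, consumers buy 49 units at 55, so CS = ½ · (61.125 - 55) · 49 = 150.0625.
Change in consumer surplus = 150.0625 - 495.0625 = -345.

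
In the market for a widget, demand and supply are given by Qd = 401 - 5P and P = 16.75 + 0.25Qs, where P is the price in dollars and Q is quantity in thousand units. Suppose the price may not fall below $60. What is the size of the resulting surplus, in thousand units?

72

Rearranging supply gives Qs = 4P - 67. In a free market, 401 - 5P = 4P - 67 gives the equilibrium P* = 52, Q* = 141.
Since 60 > 52, the floor is binding.
At P = 60: Qd = 401 - 5·60 = 101 and Qs = 4·60 - 67 = 173.
Surplus = Qs - Qd = 173 - 101 = 72.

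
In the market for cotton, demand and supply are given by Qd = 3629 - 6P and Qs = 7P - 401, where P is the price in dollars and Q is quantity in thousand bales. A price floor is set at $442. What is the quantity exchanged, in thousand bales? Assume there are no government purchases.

977

Without the control the market clears where 3629 - 6P = 7P - 401, i.e. P* = 310 and Q* = 1769.
Because the floor (442) lies above the market-clearing price, it is binding.
At P = 442: Qd = 3629 - 6·442 = 977 and Qs = 7·442 - 401 = 2693.
The quantity actually transacted is the short side, demand: 977.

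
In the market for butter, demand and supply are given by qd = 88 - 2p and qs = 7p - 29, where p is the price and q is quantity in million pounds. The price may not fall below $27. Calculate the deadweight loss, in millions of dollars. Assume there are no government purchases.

Without the control the market clears where 88 - 2p = 7p - 29, i.e. p* = 13 and q* = 62.
Since 27 > 13, the floor is binding.
At p = 27: qd = 88 - 2·27 = 34 and qs = 7·27 - 29 = 160.
Quantity traded falls to 34. At q = 34 the demand price is (88 - 34)/2 = 27 and the supply price is (29 + 34)/7 = 9.
Deadweight loss = ½ · (27 - 9) · (62 - 34) = ½ · 18 · 28 = 252.

252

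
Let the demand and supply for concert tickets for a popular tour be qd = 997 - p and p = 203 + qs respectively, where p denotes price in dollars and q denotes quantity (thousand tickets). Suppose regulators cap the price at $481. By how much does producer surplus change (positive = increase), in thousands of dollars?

Rearranging supply gives qs = p - 203. Equilibrium: 997 - p = p - 203, so 1200 = 2p and p* = 600, q* = 397.
The ceiling of 481 is below the equilibrium price 600, so it binds.
At p = 481: qd = 997 - 481 = 516 and qs = 481 - 203 = 278.
Producer surplus without the control is ½ · (600 - 203) · 397 = 78804.5.
With the ceiling, producers sell 278 units at 481, so PS = ½ · (481 - 203) · 278 = 38642.
Change in producer surplus = 38642 - 78804.5 = -40162.5.

-40162.5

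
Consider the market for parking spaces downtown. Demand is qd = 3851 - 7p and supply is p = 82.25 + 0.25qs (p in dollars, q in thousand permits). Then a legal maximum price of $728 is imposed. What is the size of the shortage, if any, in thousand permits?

Rearranging supply gives qs = 4p - 329. In a free market, 3851 - 7p = 4p - 329 gives the equilibrium p* = 380, q* = 1191.
Since 728 is above p* = 380, the ceiling does not bind and the free-market outcome prevails.
Since the control does not bind, there is no shortage.

0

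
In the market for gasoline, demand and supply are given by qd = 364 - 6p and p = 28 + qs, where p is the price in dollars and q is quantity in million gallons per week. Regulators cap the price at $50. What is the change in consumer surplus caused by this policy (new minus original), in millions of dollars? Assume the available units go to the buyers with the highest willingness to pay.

Rearranging supply gives qs = p - 28. Without the control the market clears where 364 - 6p = p - 28, i.e. p* = 56 and q* = 28.
The ceiling of 50 is below the equilibrium price 56, so it binds.
At p = 50: qd = 364 - 6·50 = 64 and qs = 50 - 28 = 22.
Consumer surplus without the control is ½ · (182/3 - 56) · 28 = 196/3.
With the ceiling, 22 units are sold at 50 (assume they go to the highest-value buyers). The demand price at q = 22 is 57, so CS = ½ · [(182/3 - 50) + (57 - 50)] · 22 = 583/3.
Change in consumer surplus = 583/3 - 196/3 = 129.

129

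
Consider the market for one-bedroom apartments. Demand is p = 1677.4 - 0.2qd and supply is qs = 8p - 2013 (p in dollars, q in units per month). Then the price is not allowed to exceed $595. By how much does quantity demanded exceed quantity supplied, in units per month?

2665

Rearranging demand gives qd = 8387 - 5p. Without the control the market clears where 8387 - 5p = 8p - 2013, i.e. p* = 800 and q* = 4387.
The ceiling of 595 is below the equilibrium price 800, so it binds.
At p = 595: qd = 8387 - 5·595 = 5412 and qs = 8·595 - 2013 = 2747.
Shortage = qd - qs = 5412 - 2747 = 2665.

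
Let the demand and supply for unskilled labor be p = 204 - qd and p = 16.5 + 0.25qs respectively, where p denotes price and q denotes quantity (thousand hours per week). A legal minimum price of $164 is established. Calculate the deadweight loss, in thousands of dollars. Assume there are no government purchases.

Rearranging demand gives qd = 204 - p; rearranging supply gives qs = 4p - 66. Equilibrium: 204 - p = 4p - 66, so 270 = 5p and p* = 54, q* = 150.
Because the floor (164) lies above the market-clearing price, it is binding.
At p = 164: qd = 204 - 164 = 40 and qs = 4·164 - 66 = 590.
Quantity traded falls to 40. At q = 40 the demand price is 204 - 40 = 164 and the supply price is (66 + 40)/4 = 26.5.
Deadweight loss = ½ · (164 - 26.5) · (150 - 40) = ½ · 137.5 · 110 = 7562.5.

7562.5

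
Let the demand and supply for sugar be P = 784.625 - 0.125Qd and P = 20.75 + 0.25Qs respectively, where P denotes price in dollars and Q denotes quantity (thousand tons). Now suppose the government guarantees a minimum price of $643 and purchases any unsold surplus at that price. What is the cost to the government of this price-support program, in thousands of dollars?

871908

Rearranging demand gives Qd = 6277 - 8P; rearranging supply gives Qs = 4P - 83. Equilibrium: 6277 - 8P = 4P - 83, so 6360 = 12P and P* = 530, Q* = 2037.
The floor of 643 is above the equilibrium price 530, so it binds.
At P = 643: Qd = 6277 - 8·643 = 1133 and Qs = 4·643 - 83 = 2489.
Surplus = Qs - Qd = 1356.
Government expenditure = surplus × support price = 1356 × 643 = 871908.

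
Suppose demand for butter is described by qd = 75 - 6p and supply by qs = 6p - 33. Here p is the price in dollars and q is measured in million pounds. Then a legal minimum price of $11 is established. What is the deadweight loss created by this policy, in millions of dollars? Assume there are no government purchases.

Setting quantity demanded equal to quantity supplied, 75 - 6p = 6p - 33, gives p* = 9 and q* = 21.
The floor of 11 is above the equilibrium price 9, so it binds.
At p = 11: qd = 75 - 6·11 = 9 and qs = 6·11 - 33 = 33.
Quantity traded falls to 9. At q = 9 the demand price is (75 - 9)/6 = 11 and the supply price is (33 + 9)/6 = 7.
Deadweight loss = ½ · (11 - 7) · (21 - 9) = ½ · 4 · 12 = 24.

24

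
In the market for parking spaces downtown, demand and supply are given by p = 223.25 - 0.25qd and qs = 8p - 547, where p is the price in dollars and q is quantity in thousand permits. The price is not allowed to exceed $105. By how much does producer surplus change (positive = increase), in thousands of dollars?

-5295

Rearranging demand gives qd = 893 - 4p. In a free market, 893 - 4p = 8p - 547 gives the equilibrium p* = 120, q* = 413.
Since 105 < 120, the ceiling is binding.
At p = 105: qd = 893 - 4·105 = 473 and qs = 8·105 - 547 = 293.
Producer surplus without the control is ½ · (120 - 68.375) · 413 = 10660.5625.
With the ceiling, producers sell 293 units at 105, so PS = ½ · (105 - 68.375) · 293 = 5365.5625.
Change in producer surplus = 5365.5625 - 10660.5625 = -5295.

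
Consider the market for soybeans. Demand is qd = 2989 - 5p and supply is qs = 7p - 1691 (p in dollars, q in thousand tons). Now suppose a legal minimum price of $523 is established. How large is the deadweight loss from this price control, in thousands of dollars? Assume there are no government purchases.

Equilibrium: 2989 - 5p = 7p - 1691, so 4680 = 12p and p* = 390, q* = 1039.
The floor of 523 is above the equilibrium price 390, so it binds.
At p = 523: qd = 2989 - 5·523 = 374 and qs = 7·523 - 1691 = 1970.
Quantity traded falls to 374. At q = 374 the demand price is (2989 - 374)/5 = 523 and the supply price is (1691 + 374)/7 = 295.
Deadweight loss = ½ · (523 - 295) · (1039 - 374) = ½ · 228 · 665 = 75810.

75810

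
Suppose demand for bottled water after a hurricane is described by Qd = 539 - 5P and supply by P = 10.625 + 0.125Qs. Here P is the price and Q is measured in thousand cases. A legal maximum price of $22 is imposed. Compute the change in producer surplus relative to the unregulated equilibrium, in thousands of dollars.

Rearranging supply gives Qs = 8P - 85. Equilibrium: 539 - 5P = 8P - 85, so 624 = 13P and P* = 48, Q* = 299.
Since 22 < 48, the ceiling is binding.
At P = 22: Qd = 539 - 5·22 = 429 and Qs = 8·22 - 85 = 91.
Producer surplus without the control is ½ · (48 - 10.625) · 299 = 5587.5625.
With the ceiling, producers sell 91 units at 22, so PS = ½ · (22 - 10.625) · 91 = 517.5625.
Change in producer surplus = 517.5625 - 5587.5625 = -5070.

-5070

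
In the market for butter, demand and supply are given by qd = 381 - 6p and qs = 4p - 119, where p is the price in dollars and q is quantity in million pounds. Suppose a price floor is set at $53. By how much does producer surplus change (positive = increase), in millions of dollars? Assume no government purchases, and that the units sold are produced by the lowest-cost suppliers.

Without the control the market clears where 381 - 6p = 4p - 119, i.e. p* = 50 and q* = 81.
Since 53 > 50, the floor is binding.
At p = 53: qd = 381 - 6·53 = 63 and qs = 4·53 - 119 = 93.
Producer surplus without the control is ½ · (50 - 29.75) · 81 = 820.125.
With the floor, 63 units are sold at 53. The supply price at q = 63 is 45.5, so PS = ½ · [(53 - 29.75) + (53 - 45.5)] · 63 = 968.625.
Change in producer surplus = 968.625 - 820.125 = 148.5.

148.5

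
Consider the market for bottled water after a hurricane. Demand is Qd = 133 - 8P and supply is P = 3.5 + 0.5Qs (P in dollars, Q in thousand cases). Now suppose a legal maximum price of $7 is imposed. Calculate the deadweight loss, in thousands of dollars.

Rearranging supply gives Qs = 2P - 7. Equilibrium: 133 - 8P = 2P - 7, so 140 = 10P and P* = 14, Q* = 21.
The ceiling of 7 is below the equilibrium price 14, so it binds.
At P = 7: Qd = 133 - 8·7 = 77 and Qs = 2·7 - 7 = 7.
Quantity traded falls to 7. At Q = 7 the demand price is (133 - 7)/8 = 15.75 and the supply price is (7 + 7)/2 = 7.
Deadweight loss = ½ · (15.75 - 7) · (21 - 7) = ½ · 8.75 · 14 = 61.25.

61.25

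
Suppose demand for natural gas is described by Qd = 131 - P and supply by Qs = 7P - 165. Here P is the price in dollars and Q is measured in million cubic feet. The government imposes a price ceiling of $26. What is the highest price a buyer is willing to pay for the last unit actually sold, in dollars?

114

Without the control the market clears where 131 - P = 7P - 165, i.e. P* = 37 and Q* = 94.
Because the ceiling (26) lies below the market-clearing price, it is binding.
At P = 26: Qd = 131 - 26 = 105 and Qs = 7·26 - 165 = 17.
Only 17 units reach the market. On the demand curve, the marginal buyer's willingness to pay at Q = 17 is (131 - 17) = 114.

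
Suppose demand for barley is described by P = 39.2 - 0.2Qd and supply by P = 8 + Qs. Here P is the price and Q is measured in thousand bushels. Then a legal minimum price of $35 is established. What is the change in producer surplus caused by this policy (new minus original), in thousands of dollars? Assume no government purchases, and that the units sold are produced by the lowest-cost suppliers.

Rearranging demand gives Qd = 196 - 5P; rearranging supply gives Qs = P - 8. In a free market, 196 - 5P = P - 8 gives the equilibrium P* = 34, Q* = 26.
Because the floor (35) lies above the market-clearing price, it is binding.
At P = 35: Qd = 196 - 5·35 = 21 and Qs = 35 - 8 = 27.
Producer surplus without the control is ½ · (34 - 8) · 26 = 338.
With the floor, 21 units are sold at 35. The supply price at Q = 21 is 29, so PS = ½ · [(35 - 8) + (35 - 29)] · 21 = 346.5.
Change in producer surplus = 346.5 - 338 = 8.5.

8.5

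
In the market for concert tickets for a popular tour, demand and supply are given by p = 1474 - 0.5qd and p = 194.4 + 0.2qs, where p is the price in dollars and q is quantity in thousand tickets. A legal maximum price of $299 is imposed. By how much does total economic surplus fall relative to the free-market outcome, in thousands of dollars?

596058.75

Rearranging demand gives qd = 2948 - 2p; rearranging supply gives qs = 5p - 972. Without the control the market clears where 2948 - 2p = 5p - 972, i.e. p* = 560 and q* = 1828.
The ceiling of 299 is below the equilibrium price 560, so it binds.
At p = 299: qd = 2948 - 2·299 = 2350 and qs = 5·299 - 972 = 523.
Quantity traded falls to 523. At q = 523 the demand price is (2948 - 523)/2 = 1212.5 and the supply price is (972 + 523)/5 = 299.
Deadweight loss = ½ · (1212.5 - 299) · (1828 - 523) = ½ · 913.5 · 1305 = 596058.75.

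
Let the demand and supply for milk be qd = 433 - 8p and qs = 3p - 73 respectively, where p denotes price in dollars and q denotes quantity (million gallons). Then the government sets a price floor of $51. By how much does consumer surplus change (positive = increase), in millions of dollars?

-225

Setting quantity demanded equal to quantity supplied, 433 - 8p = 3p - 73, gives p* = 46 and q* = 65.
Because the floor (51) lies above the market-clearing price, it is binding.
At p = 51: qd = 433 - 8·51 = 25 and qs = 3·51 - 73 = 80.
Consumer surplus without the control is ½ · (54.125 - 46) · 65 = 264.0625.
With the floor, consumers buy 25 units at 51, so CS = ½ · (54.125 - 51) · 25 = 39.0625.
Change in consumer surplus = 39.0625 - 264.0625 = -225.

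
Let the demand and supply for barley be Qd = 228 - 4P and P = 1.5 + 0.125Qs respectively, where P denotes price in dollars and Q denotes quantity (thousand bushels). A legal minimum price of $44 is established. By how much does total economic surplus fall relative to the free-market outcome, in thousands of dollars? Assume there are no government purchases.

Rearranging supply gives Qs = 8P - 12. In a free market, 228 - 4P = 8P - 12 gives the equilibrium P* = 20, Q* = 148.
Because the floor (44) lies above the market-clearing price, it is binding.
At P = 44: Qd = 228 - 4·44 = 52 and Qs = 8·44 - 12 = 340.
Quantity traded falls to 52. At Q = 52 the demand price is (228 - 52)/4 = 44 and the supply price is (12 + 52)/8 = 8.
Deadweight loss = ½ · (44 - 8) · (148 - 52) = ½ · 36 · 96 = 1728.

1728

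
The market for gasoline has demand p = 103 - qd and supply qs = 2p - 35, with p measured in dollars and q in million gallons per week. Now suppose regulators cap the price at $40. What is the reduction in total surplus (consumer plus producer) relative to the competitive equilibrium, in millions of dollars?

108

Rearranging demand gives qd = 103 - p. Setting quantity demanded equal to quantity supplied, 103 - p = 2p - 35, gives p* = 46 and q* = 57.
The ceiling of 40 is below the equilibrium price 46, so it binds.
At p = 40: qd = 103 - 40 = 63 and qs = 2·40 - 35 = 45.
Quantity traded falls to 45. At q = 45 the demand price is 103 - 45 = 58 and the supply price is (35 + 45)/2 = 40.
Deadweight loss = ½ · (58 - 40) · (57 - 45) = ½ · 18 · 12 = 108.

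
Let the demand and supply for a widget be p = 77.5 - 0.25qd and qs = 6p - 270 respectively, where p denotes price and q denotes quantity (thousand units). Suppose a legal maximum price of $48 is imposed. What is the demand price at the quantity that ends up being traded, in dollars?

73

Rearranging demand gives qd = 310 - 4p. Setting quantity demanded equal to quantity supplied, 310 - 4p = 6p - 270, gives p* = 58 and q* = 78.
Since 48 < 58, the ceiling is binding.
At p = 48: qd = 310 - 4·48 = 118 and qs = 6·48 - 270 = 18.
Only 18 units reach the market. On the demand curve, the marginal buyer's willingness to pay at q = 18 is (310 - 18)/4 = 73.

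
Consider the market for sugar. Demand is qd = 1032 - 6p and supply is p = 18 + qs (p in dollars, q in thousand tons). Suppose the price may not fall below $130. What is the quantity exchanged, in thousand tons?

132

Rearranging supply gives qs = p - 18. In a free market, 1032 - 6p = p - 18 gives the equilibrium p* = 150, q* = 132.
The floor of 130 is below the equilibrium price 150, so it is not binding; the market clears at p* = 150, q* = 132.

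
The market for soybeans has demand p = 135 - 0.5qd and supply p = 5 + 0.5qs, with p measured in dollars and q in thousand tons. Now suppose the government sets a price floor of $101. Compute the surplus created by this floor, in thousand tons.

124

Rearranging demand gives qd = 270 - 2p; rearranging supply gives qs = 2p - 10. In a free market, 270 - 2p = 2p - 10 gives the equilibrium p* = 70, q* = 130.
Because the floor (101) lies above the market-clearing price, it is binding.
At p = 101: qd = 270 - 2·101 = 68 and qs = 2·101 - 10 = 192.
Surplus = qs - qd = 192 - 68 = 124.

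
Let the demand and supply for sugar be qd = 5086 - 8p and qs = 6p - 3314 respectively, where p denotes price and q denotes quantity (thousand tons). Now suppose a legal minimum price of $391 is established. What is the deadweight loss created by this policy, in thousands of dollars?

0

Equilibrium: 5086 - 8p = 6p - 3314, so 8400 = 14p and p* = 600, q* = 286.
The floor of 391 is below the equilibrium price 600, so it is not binding; the market clears at p* = 600, q* = 286.
Since the control does not bind, no trades are prevented and deadweight loss is zero.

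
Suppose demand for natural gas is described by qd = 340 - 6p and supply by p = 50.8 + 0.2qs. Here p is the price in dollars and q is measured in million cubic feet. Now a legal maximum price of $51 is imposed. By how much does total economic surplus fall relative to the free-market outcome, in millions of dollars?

41.25

Rearranging supply gives qs = 5p - 254. Without the control the market clears where 340 - 6p = 5p - 254, i.e. p* = 54 and q* = 16.
Because the ceiling (51) lies below the market-clearing price, it is binding.
At p = 51: qd = 340 - 6·51 = 34 and qs = 5·51 - 254 = 1.
Quantity traded falls to 1. At q = 1 the demand price is (340 - 1)/6 = 56.5 and the supply price is (254 + 1)/5 = 51.
Deadweight loss = ½ · (56.5 - 51) · (16 - 1) = ½ · 5.5 · 15 = 41.25.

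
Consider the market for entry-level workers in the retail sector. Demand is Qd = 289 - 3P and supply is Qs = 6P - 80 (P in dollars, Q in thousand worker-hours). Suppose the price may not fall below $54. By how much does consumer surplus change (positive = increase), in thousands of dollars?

Equilibrium: 289 - 3P = 6P - 80, so 369 = 9P and P* = 41, Q* = 166.
Because the floor (54) lies above the market-clearing price, it is binding.
At P = 54: Qd = 289 - 3·54 = 127 and Qs = 6·54 - 80 = 244.
Consumer surplus without the control is ½ · (289/3 - 41) · 166 = 13778/3.
With the floor, consumers buy 127 units at 54, so CS = ½ · (289/3 - 54) · 127 = 16129/6.
Change in consumer surplus = 16129/6 - 13778/3 = -1904.5.

-1904.5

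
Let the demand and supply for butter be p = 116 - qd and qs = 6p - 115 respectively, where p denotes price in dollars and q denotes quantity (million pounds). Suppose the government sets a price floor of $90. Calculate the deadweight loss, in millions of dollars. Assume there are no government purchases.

Rearranging demand gives qd = 116 - p. Equilibrium: 116 - p = 6p - 115, so 231 = 7p and p* = 33, q* = 83.
Since 90 > 33, the floor is binding.
At p = 90: qd = 116 - 90 = 26 and qs = 6·90 - 115 = 425.
Quantity traded falls to 26. At q = 26 the demand price is 116 - 26 = 90 and the supply price is (115 + 26)/6 = 23.5.
Deadweight loss = ½ · (90 - 23.5) · (83 - 26) = ½ · 66.5 · 57 = 1895.25.

1895.25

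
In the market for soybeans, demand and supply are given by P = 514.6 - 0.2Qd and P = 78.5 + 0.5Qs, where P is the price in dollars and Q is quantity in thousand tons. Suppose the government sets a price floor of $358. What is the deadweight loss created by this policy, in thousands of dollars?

Rearranging demand gives Qd = 2573 - 5P; rearranging supply gives Qs = 2P - 157. Setting quantity demanded equal to quantity supplied, 2573 - 5P = 2P - 157, gives P* = 390 and Q* = 623.
The floor of 358 is below the equilibrium price 390, so it is not binding; the market clears at P* = 390, Q* = 623.
Since the control does not bind, no trades are prevented and deadweight loss is zero.

0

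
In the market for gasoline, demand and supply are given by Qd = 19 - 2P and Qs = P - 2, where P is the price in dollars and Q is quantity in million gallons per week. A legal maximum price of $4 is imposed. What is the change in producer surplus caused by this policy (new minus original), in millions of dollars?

-10.5

In a free market, 19 - 2P = P - 2 gives the equilibrium P* = 7, Q* = 5.
Since 4 < 7, the ceiling is binding.
At P = 4: Qd = 19 - 2·4 = 11 and Qs = 4 - 2 = 2.
Producer surplus without the control is ½ · (7 - 2) · 5 = 12.5.
With the ceiling, producers sell 2 units at 4, so PS = ½ · (4 - 2) · 2 = 2.
Change in producer surplus = 2 - 12.5 = -10.5.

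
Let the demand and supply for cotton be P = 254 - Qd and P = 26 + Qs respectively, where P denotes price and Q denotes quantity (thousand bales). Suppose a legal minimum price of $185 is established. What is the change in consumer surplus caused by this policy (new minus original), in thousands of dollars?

Rearranging demand gives Qd = 254 - P; rearranging supply gives Qs = P - 26. Without the control the market clears where 254 - P = P - 26, i.e. P* = 140 and Q* = 114.
Because the floor (185) lies above the market-clearing price, it is binding.
At P = 185: Qd = 254 - 185 = 69 and Qs = 185 - 26 = 159.
Consumer surplus without the control is ½ · (254 - 140) · 114 = 6498.
With the floor, consumers buy 69 units at 185, so CS = ½ · (254 - 185) · 69 = 2380.5.
Change in consumer surplus = 2380.5 - 6498 = -4117.5.

-4117.5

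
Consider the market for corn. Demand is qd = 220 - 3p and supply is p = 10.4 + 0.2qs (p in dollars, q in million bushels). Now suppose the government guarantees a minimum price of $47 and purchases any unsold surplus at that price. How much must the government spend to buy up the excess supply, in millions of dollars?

Rearranging supply gives qs = 5p - 52. In a free market, 220 - 3p = 5p - 52 gives the equilibrium p* = 34, q* = 118.
Because the floor (47) lies above the market-clearing price, it is binding.
At p = 47: qd = 220 - 3·47 = 79 and qs = 5·47 - 52 = 183.
Surplus = qs - qd = 104.
Government expenditure = surplus × support price = 104 × 47 = 4888.

4888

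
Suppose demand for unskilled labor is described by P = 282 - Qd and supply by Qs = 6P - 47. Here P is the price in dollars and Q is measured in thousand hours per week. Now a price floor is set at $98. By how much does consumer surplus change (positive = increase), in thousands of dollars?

Rearranging demand gives Qd = 282 - P. Without the control the market clears where 282 - P = 6P - 47, i.e. P* = 47 and Q* = 235.
Because the floor (98) lies above the market-clearing price, it is binding.
At P = 98: Qd = 282 - 98 = 184 and Qs = 6·98 - 47 = 541.
Consumer surplus without the control is ½ · (282 - 47) · 235 = 27612.5.
With the floor, consumers buy 184 units at 98, so CS = ½ · (282 - 98) · 184 = 16928.
Change in consumer surplus = 16928 - 27612.5 = -10684.5.

-10684.5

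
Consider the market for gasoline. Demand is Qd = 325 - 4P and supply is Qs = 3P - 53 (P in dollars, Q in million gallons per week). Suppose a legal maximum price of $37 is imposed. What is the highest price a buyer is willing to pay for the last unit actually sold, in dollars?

Setting quantity demanded equal to quantity supplied, 325 - 4P = 3P - 53, gives P* = 54 and Q* = 109.
Since 37 < 54, the ceiling is binding.
At P = 37: Qd = 325 - 4·37 = 177 and Qs = 3·37 - 53 = 58.
Only 58 units reach the market. On the demand curve, the marginal buyer's willingness to pay at Q = 58 is (325 - 58)/4 = 66.75.

66.75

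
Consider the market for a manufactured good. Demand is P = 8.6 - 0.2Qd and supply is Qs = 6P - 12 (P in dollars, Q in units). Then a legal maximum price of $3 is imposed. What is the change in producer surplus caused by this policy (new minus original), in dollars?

-24

Rearranging demand gives Qd = 43 - 5P. In a free market, 43 - 5P = 6P - 12 gives the equilibrium P* = 5, Q* = 18.
The ceiling of 3 is below the equilibrium price 5, so it binds.
At P = 3: Qd = 43 - 5·3 = 28 and Qs = 6·3 - 12 = 6.
Producer surplus without the control is ½ · (5 - 2) · 18 = 27.
With the ceiling, producers sell 6 units at 3, so PS = ½ · (3 - 2) · 6 = 3.
Change in producer surplus = 3 - 27 = -24.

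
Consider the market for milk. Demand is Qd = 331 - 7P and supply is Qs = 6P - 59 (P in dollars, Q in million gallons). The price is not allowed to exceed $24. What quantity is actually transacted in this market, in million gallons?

Equilibrium: 331 - 7P = 6P - 59, so 390 = 13P and P* = 30, Q* = 121.
Because the ceiling (24) lies below the market-clearing price, it is binding.
At P = 24: Qd = 331 - 7·24 = 163 and Qs = 6·24 - 59 = 85.
The quantity actually transacted is the short side, supply: 85.

85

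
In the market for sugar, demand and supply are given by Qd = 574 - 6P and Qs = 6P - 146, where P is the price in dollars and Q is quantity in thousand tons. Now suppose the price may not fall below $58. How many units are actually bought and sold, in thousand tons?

In a free market, 574 - 6P = 6P - 146 gives the equilibrium P* = 60, Q* = 214.
Since 58 is below P* = 60, the floor does not bind and the free-market outcome prevails.

214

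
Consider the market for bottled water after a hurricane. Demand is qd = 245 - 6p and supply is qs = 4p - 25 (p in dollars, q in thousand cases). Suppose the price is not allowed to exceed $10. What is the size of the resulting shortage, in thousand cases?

170

Setting quantity demanded equal to quantity supplied, 245 - 6p = 4p - 25, gives p* = 27 and q* = 83.
The ceiling of 10 is below the equilibrium price 27, so it binds.
At p = 10: qd = 245 - 6·10 = 185 and qs = 4·10 - 25 = 15.
Shortage = qd - qs = 185 - 15 = 170.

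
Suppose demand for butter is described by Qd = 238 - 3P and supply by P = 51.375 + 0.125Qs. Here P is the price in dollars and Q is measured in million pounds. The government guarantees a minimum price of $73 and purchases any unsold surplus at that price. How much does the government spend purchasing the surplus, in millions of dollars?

Rearranging supply gives Qs = 8P - 411. Equilibrium: 238 - 3P = 8P - 411, so 649 = 11P and P* = 59, Q* = 61.
Because the floor (73) lies above the market-clearing price, it is binding.
At P = 73: Qd = 238 - 3·73 = 19 and Qs = 8·73 - 411 = 173.
Surplus = Qs - Qd = 154.
Government expenditure = surplus × support price = 154 × 73 = 11242.

11242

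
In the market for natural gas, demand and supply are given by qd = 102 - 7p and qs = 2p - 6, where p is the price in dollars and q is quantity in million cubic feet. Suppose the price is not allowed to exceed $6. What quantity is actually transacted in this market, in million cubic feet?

6

Without the control the market clears where 102 - 7p = 2p - 6, i.e. p* = 12 and q* = 18.
Because the ceiling (6) lies below the market-clearing price, it is binding.
At p = 6: qd = 102 - 7·6 = 60 and qs = 2·6 - 6 = 6.
The quantity actually transacted is the short side, supply: 6.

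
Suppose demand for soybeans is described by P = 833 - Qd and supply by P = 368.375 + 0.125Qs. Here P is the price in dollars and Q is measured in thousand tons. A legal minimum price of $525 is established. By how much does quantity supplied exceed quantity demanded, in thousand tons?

945

Rearranging demand gives Qd = 833 - P; rearranging supply gives Qs = 8P - 2947. Setting quantity demanded equal to quantity supplied, 833 - P = 8P - 2947, gives P* = 420 and Q* = 413.
The floor of 525 is above the equilibrium price 420, so it binds.
At P = 525: Qd = 833 - 525 = 308 and Qs = 8·525 - 2947 = 1253.
Surplus = Qs - Qd = 1253 - 308 = 945.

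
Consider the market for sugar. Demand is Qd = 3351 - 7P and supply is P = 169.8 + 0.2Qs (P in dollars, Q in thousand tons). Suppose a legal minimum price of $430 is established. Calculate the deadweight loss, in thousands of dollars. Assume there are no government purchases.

Rearranging supply gives Qs = 5P - 849. In a free market, 3351 - 7P = 5P - 849 gives the equilibrium P* = 350, Q* = 901.
Because the floor (430) lies above the market-clearing price, it is binding.
At P = 430: Qd = 3351 - 7·430 = 341 and Qs = 5·430 - 849 = 1301.
Quantity traded falls to 341. At Q = 341 the demand price is (3351 - 341)/7 = 430 and the supply price is (849 + 341)/5 = 238.
Deadweight loss = ½ · (430 - 238) · (901 - 341) = ½ · 192 · 560 = 53760.

53760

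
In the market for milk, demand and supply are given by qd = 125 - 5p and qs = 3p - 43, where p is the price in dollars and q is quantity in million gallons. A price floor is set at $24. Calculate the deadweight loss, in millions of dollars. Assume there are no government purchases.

60

Without the control the market clears where 125 - 5p = 3p - 43, i.e. p* = 21 and q* = 20.
The floor of 24 is above the equilibrium price 21, so it binds.
At p = 24: qd = 125 - 5·24 = 5 and qs = 3·24 - 43 = 29.
Quantity traded falls to 5. At q = 5 the demand price is (125 - 5)/5 = 24 and the supply price is (43 + 5)/3 = 16.
Deadweight loss = ½ · (24 - 16) · (20 - 5) = ½ · 8 · 15 = 60.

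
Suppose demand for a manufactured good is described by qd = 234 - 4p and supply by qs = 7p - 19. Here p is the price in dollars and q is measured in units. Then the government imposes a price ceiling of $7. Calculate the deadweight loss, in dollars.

2464

Without the control the market clears where 234 - 4p = 7p - 19, i.e. p* = 23 and q* = 142.
Since 7 < 23, the ceiling is binding.
At p = 7: qd = 234 - 4·7 = 206 and qs = 7·7 - 19 = 30.
Quantity traded falls to 30. At q = 30 the demand price is (234 - 30)/4 = 51 and the supply price is (19 + 30)/7 = 7.
Deadweight loss = ½ · (51 - 7) · (142 - 30) = ½ · 44 · 112 = 2464.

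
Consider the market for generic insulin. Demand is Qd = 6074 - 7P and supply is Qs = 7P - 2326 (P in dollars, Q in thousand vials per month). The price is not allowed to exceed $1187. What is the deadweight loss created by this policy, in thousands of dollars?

Setting quantity demanded equal to quantity supplied, 6074 - 7P = 7P - 2326, gives P* = 600 and Q* = 1874.
The ceiling of 1187 is above the equilibrium price 600, so it is not binding; the market clears at P* = 600, Q* = 1874.
Since the control does not bind, no trades are prevented and deadweight loss is zero.

0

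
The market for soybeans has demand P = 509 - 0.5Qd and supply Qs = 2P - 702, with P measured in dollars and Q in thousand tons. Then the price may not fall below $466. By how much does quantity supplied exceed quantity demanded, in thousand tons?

Rearranging demand gives Qd = 1018 - 2P. Equilibrium: 1018 - 2P = 2P - 702, so 1720 = 4P and P* = 430, Q* = 158.
The floor of 466 is above the equilibrium price 430, so it binds.
At P = 466: Qd = 1018 - 2·466 = 86 and Qs = 2·466 - 702 = 230.
Surplus = Qs - Qd = 230 - 86 = 144.

144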